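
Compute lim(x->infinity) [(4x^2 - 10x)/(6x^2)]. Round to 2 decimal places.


For limits at infinity with equal-degree polynomials,
we compare leading coefficients.
Numerator leading term: 4x^2
Denominator leading term: 6x^2
Divide both by x^2:
lim = (4 - 10/x) / (6)
As x -> infinity, the 1/x and 1/x^2 terms vanish:
= 4/6 = 2/3 ≈ 0.67

0.67


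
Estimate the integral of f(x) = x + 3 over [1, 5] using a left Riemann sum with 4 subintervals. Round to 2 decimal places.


Left Riemann sum uses left endpoints of each subinterval.
Interval: [1, 5], n = 4
dx = (5 - 1) / 4 = 1
Left endpoints: [1, 2, 3, 4]
f values: [4, 5, 6, 7]
Sum = dx * (sum of f values)
= 1 * 22
= 22 = 22.00

22.00


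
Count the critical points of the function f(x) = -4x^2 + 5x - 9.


Find where f'(x) = 0:
f'(x) = -8x + 5
Set f'(x) = 0:
-8x + 5 = 0
x = -5 / (-8) = 5/8
This is a linear equation in x, so there is exactly one solution.
Number of critical points: 1

1


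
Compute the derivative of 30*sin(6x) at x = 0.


Apply the chain rule to differentiate 30*sin(6x):
d/dx [30*sin(6x)]
= 30 * cos(6x) * d/dx(6x)
= 30 * 6 * cos(6x)
= 180 * cos(6x)
Evaluate at x = 0:
= 180 * cos(0)
= 180 * 1
= 180

180


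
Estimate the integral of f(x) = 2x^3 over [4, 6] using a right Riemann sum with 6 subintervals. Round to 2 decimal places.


Right Riemann sum uses right endpoints of each subinterval.
Interval: [4, 6], n = 6
dx = (6 - 4) / 6 = 1/3
Right endpoints: [13/3, 14/3, 5, 16/3, 17/3, 6]
f values: [4394/27, 5488/27, 250, 8192/27, 9826/27, 432]
Sum = dx * (sum of f values)
= 1/3 * 5146/3
= 5146/9 ≈ 571.78

571.78


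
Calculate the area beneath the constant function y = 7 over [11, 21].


The area under a constant function y = 7 is a rectangle.
Width = 21 - 11 = 10
Height = 7
Area = width * height
= 10 * 7
= 70

70


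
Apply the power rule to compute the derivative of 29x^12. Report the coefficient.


We apply the power rule: d/dx [ax^n] = a*n * x^(n-1)
d/dx [29x^12]
= 29 * 12 * x^(12-1)
= 348x^11
The coefficient is 348

348


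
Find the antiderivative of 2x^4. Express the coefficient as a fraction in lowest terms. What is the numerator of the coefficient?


Apply the power rule for integration:
integral of ax^n dx = a/(n+1) * x^(n+1) + C
integral of 2x^4 dx
= 2/5 * x^5 + C
The coefficient in lowest terms is 2/5, and its numerator is 2

2


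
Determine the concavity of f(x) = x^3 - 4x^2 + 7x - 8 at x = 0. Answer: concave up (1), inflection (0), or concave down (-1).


Concavity is determined by the sign of f''(x).
f(x) = x^3 - 4x^2 + 7x - 8
f'(x) = 3x^2 - 8x + 7
f''(x) = 6x - 8
f''(0) = 6 * 0 - 8
= 0 - 8
= -8
Since f''(0) < 0, the function is concave down (-1)

-1


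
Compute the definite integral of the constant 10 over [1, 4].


The integral of a constant k over [a, b] equals k * (b - a).
integral from 1 to 4 of 10 dx
= 10 * (4 - 1)
= 10 * 3
= 30

30


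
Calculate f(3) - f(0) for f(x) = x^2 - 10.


Net change = f(b) - f(a)
f(x) = x^2 - 10
Compute f(3):
f(3) = 1 * 3^2 + 0 * 3 - 10
= 9 + 0 - 10
= -1
Compute f(0):
f(0) = 1 * 0^2 + 0 * 0 - 10
= 0 + 0 - 10
= -10
Net change = -1 - (-10) = 9

9


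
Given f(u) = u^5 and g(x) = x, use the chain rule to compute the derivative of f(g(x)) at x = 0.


Using the chain rule: (f(g(x)))' = f'(g(x)) * g'(x)
First, find g(0):
g(0) = 1 * 0 + 0 = 0
Next, f'(u) = 5u^4
And g'(x) = 1
So f'(g(0)) * g'(0)
= 5 * 0^4 * 1
= 5 * 0 * 1
= 0

0


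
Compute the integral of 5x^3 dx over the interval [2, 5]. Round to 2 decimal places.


Find the antiderivative of 5x^3:
F(x) = 5/4 * x^4
Apply the Fundamental Theorem of Calculus:
F(5) - F(2)
= 5/4 * 5^4 - 5/4 * 2^4
= 5/4 * (625 - 16)
= 5/4 * 609
= 3045/4 = 761.25

761.25


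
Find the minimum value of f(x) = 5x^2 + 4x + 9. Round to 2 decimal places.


For a quadratic f(x) = ax^2 + bx + c with a > 0, the minimum is at the vertex.
Vertex x-coordinate: x = -b/(2a)
x = -(4) / (2 * 5)
x = -4/10 = -2/5
Substitute back to find the minimum value:
f(-2/5) = 5 * (-2/5)^2 + 4 * (-2/5) + 9
= 4/5 - 8/5 + 9
= 41/5 = 8.20

8.20


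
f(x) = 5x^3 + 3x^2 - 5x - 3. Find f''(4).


First derivative:
f'(x) = 15x^2 + 6x - 5
Second derivative:
f''(x) = 30x + 6
Substitute x = 4:
f''(4) = 30 * 4 + 6
= 120 + 6
= 126

126


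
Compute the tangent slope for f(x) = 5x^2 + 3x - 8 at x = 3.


The slope of the tangent line equals f'(x) at the point.
f(x) = 5x^2 + 3x - 8
f'(x) = 10x + 3
At x = 3:
f'(3) = 10 * 3 + 3
= 30 + 3
= 33

33


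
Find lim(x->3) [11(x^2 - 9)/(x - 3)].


Direct substitution gives 0/0, so we factor the numerator.
Factor: 11(x^2 - 9) = 11 * (x - 3)(x + 3)
Cancel the common factor (x - 3):
11(x^2 - 9)/(x - 3) = 11 * (x + 3)
Now substitute x = 3:
= 11 * (3 + 3) = 66

66


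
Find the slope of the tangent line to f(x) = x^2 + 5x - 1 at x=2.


The slope of the tangent line equals f'(x) at the point.
f(x) = x^2 + 5x - 1
f'(x) = 2x + 5
At x = 2:
f'(2) = 2 * 2 + 5
= 4 + 5
= 9

9


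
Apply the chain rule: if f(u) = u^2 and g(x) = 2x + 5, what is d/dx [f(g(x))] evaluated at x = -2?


Using the chain rule: (f(g(x)))' = f'(g(x)) * g'(x)
First, find g(-2):
g(-2) = 2 * (-2) + 5 = 1
Next, f'(u) = 2u
And g'(x) = 2
So f'(g(-2)) * g'(-2)
= 2 * 1 * 2
= 4

4


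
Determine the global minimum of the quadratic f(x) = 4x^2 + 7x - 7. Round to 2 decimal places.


For a quadratic f(x) = ax^2 + bx + c with a > 0, the minimum is at the vertex.
Vertex x-coordinate: x = -b/(2a)
x = -(7) / (2 * 4)
x = -7/8
Substitute back to find the minimum value:
f(-7/8) = 4 * (-7/8)^2 + 7 * (-7/8) - 7
= 49/16 - 49/8 - 7
= -161/16 ≈ -10.06

-10.06


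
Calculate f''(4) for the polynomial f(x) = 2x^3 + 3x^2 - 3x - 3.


First derivative:
f'(x) = 6x^2 + 6x - 3
Second derivative:
f''(x) = 12x + 6
Substitute x = 4:
f''(4) = 12 * 4 + 6
= 48 + 6
= 54

54


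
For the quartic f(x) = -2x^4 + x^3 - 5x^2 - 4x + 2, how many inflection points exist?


Inflection points occur where f''(x) = 0 and concavity changes.
f(x) = -2x^4 + x^3 - 5x^2 - 4x + 2
f'(x) = -8x^3 + 3x^2 - 10x - 4
f''(x) = -24x^2 + 6x - 10
This is a quadratic in x. Use the discriminant to count real roots.
Discriminant = (6)^2 - 4 * (-24) * (-10)
= 36 - 960
= -924
Since discriminant < 0, f''(x) = 0 has no real solutions.
Number of inflection points: 0

0


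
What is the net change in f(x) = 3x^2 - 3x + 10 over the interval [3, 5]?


Net change = f(b) - f(a)
f(x) = 3x^2 - 3x + 10
Compute f(5):
f(5) = 3 * 5^2 - 3 * 5 + 10
= 75 - 15 + 10
= 70
Compute f(3):
f(3) = 3 * 3^2 - 3 * 3 + 10
= 27 - 9 + 10
= 28
Net change = 70 - 28 = 42

42


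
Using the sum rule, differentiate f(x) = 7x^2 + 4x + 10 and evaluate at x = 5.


Differentiate term by term using power and sum rules:
f(x) = 7x^2 + 4x + 10
f'(x) = 14x + 4
Substitute x = 5:
f'(5) = 14 * 5 + 4
= 70 + 4
= 74

74


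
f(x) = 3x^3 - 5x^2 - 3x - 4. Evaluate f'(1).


Differentiate f(x) = 3x^3 - 5x^2 - 3x - 4 term by term:
f'(x) = 9x^2 - 10x - 3
Substitute x = 1:
f'(1) = 9 * 1^2 - 10 * 1 - 3
= 9 - 10 - 3
= -4

-4


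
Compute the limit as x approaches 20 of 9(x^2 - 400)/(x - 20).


Direct substitution gives 0/0, so we factor the numerator.
Factor: 9(x^2 - 400) = 9 * (x - 20)(x + 20)
Cancel the common factor (x - 20):
9(x^2 - 400)/(x - 20) = 9 * (x + 20)
Now substitute x = 20:
= 9 * (20 + 20) = 360

360


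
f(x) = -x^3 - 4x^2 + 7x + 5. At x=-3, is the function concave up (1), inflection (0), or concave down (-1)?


Concavity is determined by the sign of f''(x).
f(x) = -x^3 - 4x^2 + 7x + 5
f'(x) = -3x^2 - 8x + 7
f''(x) = -6x - 8
f''(-3) = -6 * (-3) - 8
= 18 - 8
= 10
Since f''(-3) > 0, the function is concave up (1)

1


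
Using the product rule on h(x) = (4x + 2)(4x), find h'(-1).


Let u(x) = 4x + 2 and v(x) = 4x
u'(x) = 4
v'(x) = 4
Product rule: h'(x) = u'(x)*v(x) + u(x)*v'(x)
= 4 * (4x) + (4x + 2) * 4
At x = -1:
u(-1) = 4 * (-1) + 2 = -2
v(-1) = 4 * (-1) + 0 = -4
h'(-1) = 4 * (-4) + (-2) * 4
= -16 - 8
= -24

-24


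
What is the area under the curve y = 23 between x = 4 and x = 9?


The area under a constant function y = 23 is a rectangle.
Width = 9 - 4 = 5
Height = 23
Area = width * height
= 5 * 23
= 115

115


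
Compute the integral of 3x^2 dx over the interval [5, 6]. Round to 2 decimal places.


Find the antiderivative of 3x^2:
F(x) = 3/3 * x^3
Apply the Fundamental Theorem of Calculus:
F(6) - F(5)
= 3/3 * 6^3 - 3/3 * 5^3
= 3/3 * (216 - 125)
= 3/3 * 91
= 91 = 91.00

91.00


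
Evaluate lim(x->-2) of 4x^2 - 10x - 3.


Since polynomials are continuous, we use direct substitution.
lim(x->-2) of 4x^2 - 10x - 3
= 4 * (-2)^2 - 10 * (-2) - 3
= 16 + 20 - 3
= 33

33


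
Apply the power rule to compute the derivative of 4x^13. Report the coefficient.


We apply the power rule: d/dx [ax^n] = a*n * x^(n-1)
d/dx [4x^13]
= 4 * 13 * x^(13-1)
= 52x^12
The coefficient is 52

52


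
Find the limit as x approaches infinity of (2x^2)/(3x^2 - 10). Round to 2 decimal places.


For limits at infinity with equal-degree polynomials,
we compare leading coefficients.
Numerator leading term: 2x^2
Denominator leading term: 3x^2
Divide both by x^2:
lim = (2) / (3 - 10/x^2)
As x -> infinity, the 1/x and 1/x^2 terms vanish:
= 2/3 ≈ 0.67

0.67


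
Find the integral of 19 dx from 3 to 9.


The integral of a constant k over [a, b] equals k * (b - a).
integral from 3 to 9 of 19 dx
= 19 * (9 - 3)
= 19 * 6
= 114

114


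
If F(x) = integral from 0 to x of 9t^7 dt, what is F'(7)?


By the Fundamental Theorem of Calculus (Part 1):
If F(x) = integral from 0 to x of f(t) dt, then F'(x) = f(x)
Here f(t) = 9t^7
So F'(x) = 9x^7
Evaluate at x = 7:
F'(7) = 9 * 7^7
= 9 * 823543
= 7411887

7411887


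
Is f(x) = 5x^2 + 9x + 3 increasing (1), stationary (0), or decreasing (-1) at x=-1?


Compute f'(x) to determine behavior:
f'(x) = 10x + 9
f'(-1) = 10 * (-1) + 9
= -10 + 9
= -1
Since f'(-1) < 0, the function is decreasing (-1)

-1


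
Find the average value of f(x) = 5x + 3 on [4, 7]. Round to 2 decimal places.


Average value = 1/(b-a) * integral from a to b of f(x) dx
First compute the integral of 5x + 3:
F(x) = (5/2)x^2 + 3x
F(7) = 5/2 * 49 + 3 * 7 = 287/2
F(4) = 5/2 * 16 + 3 * 4 = 52
Integral = 287/2 - 52 = 183/2
Average = (183/2) / (7 - 4) = (183/2) / 3
= 61/2 = 30.50

30.50


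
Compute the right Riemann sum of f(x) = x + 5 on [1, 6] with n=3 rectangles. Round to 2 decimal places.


Right Riemann sum uses right endpoints of each subinterval.
Interval: [1, 6], n = 3
dx = (6 - 1) / 3 = 5/3
Right endpoints: [8/3, 13/3, 6]
f values: [23/3, 28/3, 11]
Sum = dx * (sum of f values)
= 5/3 * 28
= 140/3 ≈ 46.67

46.67


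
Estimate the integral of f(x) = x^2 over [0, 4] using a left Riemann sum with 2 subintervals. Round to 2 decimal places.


Left Riemann sum uses left endpoints of each subinterval.
Interval: [0, 4], n = 2
dx = (4 - 0) / 2 = 2
Left endpoints: [0, 2]
f values: [0, 4]
Sum = dx * (sum of f values)
= 2 * 4
= 8 = 8.00

8.00


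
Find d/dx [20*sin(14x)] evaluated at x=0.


Apply the chain rule to differentiate 20*sin(14x):
d/dx [20*sin(14x)]
= 20 * cos(14x) * d/dx(14x)
= 20 * 14 * cos(14x)
= 280 * cos(14x)
Evaluate at x = 0:
= 280 * cos(0)
= 280 * 1
= 280

280


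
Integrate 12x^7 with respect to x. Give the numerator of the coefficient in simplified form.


Apply the power rule for integration:
integral of ax^n dx = a/(n+1) * x^(n+1) + C
integral of 12x^7 dx
= 12/8 * x^8 + C
= 3/2 * x^8 + C
The coefficient in lowest terms is 3/2, and its numerator is 3

3


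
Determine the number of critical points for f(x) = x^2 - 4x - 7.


Find where f'(x) = 0:
f'(x) = 2x - 4
Set f'(x) = 0:
2x - 4 = 0
x = 4 / 2 = 2
This is a linear equation in x, so there is exactly one solution.
Number of critical points: 1

1


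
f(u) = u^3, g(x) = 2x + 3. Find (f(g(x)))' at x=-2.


Using the chain rule: (f(g(x)))' = f'(g(x)) * g'(x)
First, find g(-2):
g(-2) = 2 * (-2) + 3 = -1
Next, f'(u) = 3u^2
And g'(x) = 2
So f'(g(-2)) * g'(-2)
= 3 * (-1)^2 * 2
= 3 * 1 * 2
= 6

6


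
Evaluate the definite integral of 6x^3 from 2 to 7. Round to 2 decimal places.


Find the antiderivative of 6x^3:
F(x) = 6/4 * x^4
Apply the Fundamental Theorem of Calculus:
F(7) - F(2)
= 6/4 * 7^4 - 6/4 * 2^4
= 6/4 * (2401 - 16)
= 6/4 * 2385
= 7155/2 = 3577.50

3577.50


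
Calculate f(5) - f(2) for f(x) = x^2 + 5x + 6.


Net change = f(b) - f(a)
f(x) = x^2 + 5x + 6
Compute f(5):
f(5) = 1 * 5^2 + 5 * 5 + 6
= 25 + 25 + 6
= 56
Compute f(2):
f(2) = 1 * 2^2 + 5 * 2 + 6
= 4 + 10 + 6
= 20
Net change = 56 - 20 = 36

36


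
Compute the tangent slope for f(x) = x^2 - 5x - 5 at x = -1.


The slope of the tangent line equals f'(x) at the point.
f(x) = x^2 - 5x - 5
f'(x) = 2x - 5
At x = -1:
f'(-1) = 2 * (-1) - 5
= -2 - 5
= -7

-7


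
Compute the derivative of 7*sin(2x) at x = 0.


Apply the chain rule to differentiate 7*sin(2x):
d/dx [7*sin(2x)]
= 7 * cos(2x) * d/dx(2x)
= 7 * 2 * cos(2x)
= 14 * cos(2x)
Evaluate at x = 0:
= 14 * cos(0)
= 14 * 1
= 14

14


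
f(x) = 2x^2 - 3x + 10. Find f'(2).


Differentiate term by term using power and sum rules:
f(x) = 2x^2 - 3x + 10
f'(x) = 4x - 3
Substitute x = 2:
f'(2) = 4 * 2 - 3
= 8 - 3
= 5

5


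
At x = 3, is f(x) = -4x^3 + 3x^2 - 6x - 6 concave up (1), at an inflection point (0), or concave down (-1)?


Concavity is determined by the sign of f''(x).
f(x) = -4x^3 + 3x^2 - 6x - 6
f'(x) = -12x^2 + 6x - 6
f''(x) = -24x + 6
f''(3) = -24 * 3 + 6
= -72 + 6
= -66
Since f''(3) < 0, the function is concave down (-1)

-1


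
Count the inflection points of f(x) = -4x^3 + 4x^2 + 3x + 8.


Inflection points occur where f''(x) = 0 and concavity changes.
f(x) = -4x^3 + 4x^2 + 3x + 8
f'(x) = -12x^2 + 8x + 3
f''(x) = -24x + 8
Set f''(x) = 0:
-24x + 8 = 0
x = -8 / (-24) = 1/3
Since f''(x) is linear (degree 1), it changes sign at this point.
Therefore there is exactly 1 inflection point.

1


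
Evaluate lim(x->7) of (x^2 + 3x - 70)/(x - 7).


Direct substitution gives 0/0, so we factor the numerator.
Factor: (x^2 + 3x - 70) = (x - 7)(x + 10)
Cancel the common factor (x - 7):
(x^2 + 3x - 70)/(x - 7) = (x + 10)
Now substitute x = 7:
= (7) - (-10) = 17

17


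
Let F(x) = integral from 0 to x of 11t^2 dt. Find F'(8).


By the Fundamental Theorem of Calculus (Part 1):
If F(x) = integral from 0 to x of f(t) dt, then F'(x) = f(x)
Here f(t) = 11t^2
So F'(x) = 11x^2
Evaluate at x = 8:
F'(8) = 11 * 8^2
= 11 * 64
= 704

704


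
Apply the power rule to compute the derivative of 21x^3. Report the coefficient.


We apply the power rule: d/dx [ax^n] = a*n * x^(n-1)
d/dx [21x^3]
= 21 * 3 * x^(3-1)
= 63x^2
The coefficient is 63

63


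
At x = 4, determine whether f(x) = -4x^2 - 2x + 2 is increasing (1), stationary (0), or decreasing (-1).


Compute f'(x) to determine behavior:
f'(x) = -8x - 2
f'(4) = -8 * 4 - 2
= -32 - 2
= -34
Since f'(4) < 0, the function is decreasing (-1)

-1


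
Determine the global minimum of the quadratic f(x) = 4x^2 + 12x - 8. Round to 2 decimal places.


For a quadratic f(x) = ax^2 + bx + c with a > 0, the minimum is at the vertex.
Vertex x-coordinate: x = -b/(2a)
x = -(12) / (2 * 4)
x = -12/8 = -3/2
Substitute back to find the minimum value:
f(-3/2) = 4 * (-3/2)^2 + 12 * (-3/2) - 8
= 9 - 18 - 8
= -17 = -17.00

-17.00


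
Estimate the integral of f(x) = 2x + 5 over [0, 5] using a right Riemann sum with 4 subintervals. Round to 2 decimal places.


Right Riemann sum uses right endpoints of each subinterval.
Interval: [0, 5], n = 4
dx = (5 - 0) / 4 = 5/4
Right endpoints: [5/4, 5/2, 15/4, 5]
f values: [15/2, 10, 25/2, 15]
Sum = dx * (sum of f values)
= 5/4 * 45
= 225/4 = 56.25

56.25


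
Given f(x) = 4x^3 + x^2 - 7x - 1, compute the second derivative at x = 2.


First derivative:
f'(x) = 12x^2 + 2x - 7
Second derivative:
f''(x) = 24x + 2
Substitute x = 2:
f''(2) = 24 * 2 + 2
= 48 + 2
= 50

50


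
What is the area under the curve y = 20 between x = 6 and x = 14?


The area under a constant function y = 20 is a rectangle.
Width = 14 - 6 = 8
Height = 20
Area = width * height
= 8 * 20
= 160

160


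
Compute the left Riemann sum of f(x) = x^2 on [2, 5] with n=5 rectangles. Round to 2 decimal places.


Left Riemann sum uses left endpoints of each subinterval.
Interval: [2, 5], n = 5
dx = (5 - 2) / 5 = 3/5
Left endpoints: [2, 13/5, 16/5, 19/5, 22/5]
f values: [4, 169/25, 256/25, 361/25, 484/25]
Sum = dx * (sum of f values)
= 3/5 * 274/5
= 822/25 = 32.88

32.88


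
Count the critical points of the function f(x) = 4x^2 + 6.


Find where f'(x) = 0:
f'(x) = 8x
Set f'(x) = 0:
8x = 0
x = 0 / 8 = 0
This is a linear equation in x, so there is exactly one solution.
Number of critical points: 1

1


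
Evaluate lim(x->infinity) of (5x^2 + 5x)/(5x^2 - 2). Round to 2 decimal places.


For limits at infinity with equal-degree polynomials,
we compare leading coefficients.
Numerator leading term: 5x^2
Denominator leading term: 5x^2
Divide both by x^2:
lim = (5 + 5/x) / (5 - 2/x^2)
As x -> infinity, the 1/x and 1/x^2 terms vanish:
= 5/5 = 1 = 1.00

1.00


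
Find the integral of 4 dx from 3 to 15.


The integral of a constant k over [a, b] equals k * (b - a).
integral from 3 to 15 of 4 dx
= 4 * (15 - 3)
= 4 * 12
= 48

48


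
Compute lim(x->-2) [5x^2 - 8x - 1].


Since polynomials are continuous, we use direct substitution.
lim(x->-2) of 5x^2 - 8x - 1
= 5 * (-2)^2 - 8 * (-2) - 1
= 20 + 16 - 1
= 35

35


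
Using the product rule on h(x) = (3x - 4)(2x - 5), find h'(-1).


Let u(x) = 3x - 4 and v(x) = 2x - 5
u'(x) = 3
v'(x) = 2
Product rule: h'(x) = u'(x)*v(x) + u(x)*v'(x)
= 3 * (2x - 5) + (3x - 4) * 2
At x = -1:
u(-1) = 3 * (-1) - 4 = -7
v(-1) = 2 * (-1) - 5 = -7
h'(-1) = 3 * (-7) + (-7) * 2
= -21 - 14
= -35

-35


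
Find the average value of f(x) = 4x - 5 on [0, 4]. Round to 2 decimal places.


Average value = 1/(b-a) * integral from a to b of f(x) dx
First compute the integral of 4x - 5:
F(x) = 2x^2 - 5x
F(4) = 2 * 16 - 5 * 4 = 12
F(0) = 2 * 0 - 5 * 0 = 0
Integral = 12 - 0 = 12
Average = 12 / (4 - 0) = 12 / 4
= 3 = 3.00

3.00


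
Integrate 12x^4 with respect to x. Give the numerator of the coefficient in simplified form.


Apply the power rule for integration:
integral of ax^n dx = a/(n+1) * x^(n+1) + C
integral of 12x^4 dx
= 12/5 * x^5 + C
The coefficient in lowest terms is 12/5, and its numerator is 12

12


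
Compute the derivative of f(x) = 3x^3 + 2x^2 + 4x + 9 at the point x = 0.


Differentiate f(x) = 3x^3 + 2x^2 + 4x + 9 term by term:
f'(x) = 9x^2 + 4x + 4
Substitute x = 0:
f'(0) = 9 * 0^2 + 4 * 0 + 4
= 0 + 0 + 4
= 4

4


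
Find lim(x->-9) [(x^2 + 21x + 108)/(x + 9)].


Direct substitution gives 0/0, so we factor the numerator.
Factor: (x^2 + 21x + 108) = (x + 9)(x + 12)
Cancel the common factor (x + 9):
(x^2 + 21x + 108)/(x + 9) = (x + 12)
Now substitute x = -9:
= (-9) - (-12) = 3

3


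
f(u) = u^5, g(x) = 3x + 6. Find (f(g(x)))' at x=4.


Using the chain rule: (f(g(x)))' = f'(g(x)) * g'(x)
First, find g(4):
g(4) = 3 * 4 + 6 = 18
Next, f'(u) = 5u^4
And g'(x) = 3
So f'(g(4)) * g'(4)
= 5 * 18^4 * 3
= 5 * 104976 * 3
= 1574640

1574640


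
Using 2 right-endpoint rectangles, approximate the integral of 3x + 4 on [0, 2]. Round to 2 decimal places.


Right Riemann sum uses right endpoints of each subinterval.
Interval: [0, 2], n = 2
dx = (2 - 0) / 2 = 1
Right endpoints: [1, 2]
f values: [7, 10]
Sum = dx * (sum of f values)
= 1 * 17
= 17 = 17.00

17.00


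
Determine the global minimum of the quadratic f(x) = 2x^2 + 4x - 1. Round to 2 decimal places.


For a quadratic f(x) = ax^2 + bx + c with a > 0, the minimum is at the vertex.
Vertex x-coordinate: x = -b/(2a)
x = -(4) / (2 * 2)
x = -4/4 = -1
Substitute back to find the minimum value:
f(-1) = 2 * (-1)^2 + 4 * (-1) - 1
= 2 - 4 - 1
= -3 = -3.00

-3.00


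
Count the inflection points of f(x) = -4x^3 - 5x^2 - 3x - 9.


Inflection points occur where f''(x) = 0 and concavity changes.
f(x) = -4x^3 - 5x^2 - 3x - 9
f'(x) = -12x^2 - 10x - 3
f''(x) = -24x - 10
Set f''(x) = 0:
-24x - 10 = 0
x = 10 / (-24) = -5/12
Since f''(x) is linear (degree 1), it changes sign at this point.
Therefore there is exactly 1 inflection point.

1


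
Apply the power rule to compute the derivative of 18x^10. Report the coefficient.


We apply the power rule: d/dx [ax^n] = a*n * x^(n-1)
d/dx [18x^10]
= 18 * 10 * x^(10-1)
= 180x^9
The coefficient is 180

180


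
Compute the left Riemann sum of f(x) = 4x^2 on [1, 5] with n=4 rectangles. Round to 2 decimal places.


Left Riemann sum uses left endpoints of each subinterval.
Interval: [1, 5], n = 4
dx = (5 - 1) / 4 = 1
Left endpoints: [1, 2, 3, 4]
f values: [4, 16, 36, 64]
Sum = dx * (sum of f values)
= 1 * 120
= 120 = 120.00

120.00


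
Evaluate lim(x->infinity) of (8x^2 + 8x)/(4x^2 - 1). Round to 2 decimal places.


For limits at infinity with equal-degree polynomials,
we compare leading coefficients.
Numerator leading term: 8x^2
Denominator leading term: 4x^2
Divide both by x^2:
lim = (8 + 8/x) / (4 - 1/x^2)
As x -> infinity, the 1/x and 1/x^2 terms vanish:
= 8/4 = 2 = 2.00

2.00


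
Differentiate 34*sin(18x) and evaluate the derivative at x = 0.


Apply the chain rule to differentiate 34*sin(18x):
d/dx [34*sin(18x)]
= 34 * cos(18x) * d/dx(18x)
= 34 * 18 * cos(18x)
= 612 * cos(18x)
Evaluate at x = 0:
= 612 * cos(0)
= 612 * 1
= 612

612


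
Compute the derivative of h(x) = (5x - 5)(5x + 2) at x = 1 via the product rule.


Let u(x) = 5x - 5 and v(x) = 5x + 2
u'(x) = 5
v'(x) = 5
Product rule: h'(x) = u'(x)*v(x) + u(x)*v'(x)
= 5 * (5x + 2) + (5x - 5) * 5
At x = 1:
u(1) = 5 * 1 - 5 = 0
v(1) = 5 * 1 + 2 = 7
h'(1) = 5 * 7 + 0 * 5
= 35 + 0
= 35

35


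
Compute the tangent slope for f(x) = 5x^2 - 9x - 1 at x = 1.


The slope of the tangent line equals f'(x) at the point.
f(x) = 5x^2 - 9x - 1
f'(x) = 10x - 9
At x = 1:
f'(1) = 10 * 1 - 9
= 10 - 9
= 1

1


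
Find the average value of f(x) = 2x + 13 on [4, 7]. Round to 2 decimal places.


Average value = 1/(b-a) * integral from a to b of f(x) dx
First compute the integral of 2x + 13:
F(x) = x^2 + 13x
F(7) = 1 * 49 + 13 * 7 = 140
F(4) = 1 * 16 + 13 * 4 = 68
Integral = 140 - 68 = 72
Average = 72 / (7 - 4) = 72 / 3
= 24 = 24.00

24.00


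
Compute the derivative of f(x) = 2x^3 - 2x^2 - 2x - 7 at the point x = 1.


Differentiate f(x) = 2x^3 - 2x^2 - 2x - 7 term by term:
f'(x) = 6x^2 - 4x - 2
Substitute x = 1:
f'(1) = 6 * 1^2 - 4 * 1 - 2
= 6 - 4 - 2
= 0

0


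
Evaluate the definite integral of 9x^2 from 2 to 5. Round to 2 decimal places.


Find the antiderivative of 9x^2:
F(x) = 9/3 * x^3
Apply the Fundamental Theorem of Calculus:
F(5) - F(2)
= 9/3 * 5^3 - 9/3 * 2^3
= 9/3 * (125 - 8)
= 9/3 * 117
= 351 = 351.00

351.00


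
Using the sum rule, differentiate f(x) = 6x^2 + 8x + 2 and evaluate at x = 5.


Differentiate term by term using power and sum rules:
f(x) = 6x^2 + 8x + 2
f'(x) = 12x + 8
Substitute x = 5:
f'(5) = 12 * 5 + 8
= 60 + 8
= 68

68


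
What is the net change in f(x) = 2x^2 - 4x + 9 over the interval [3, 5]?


Net change = f(b) - f(a)
f(x) = 2x^2 - 4x + 9
Compute f(5):
f(5) = 2 * 5^2 - 4 * 5 + 9
= 50 - 20 + 9
= 39
Compute f(3):
f(3) = 2 * 3^2 - 4 * 3 + 9
= 18 - 12 + 9
= 15
Net change = 39 - 15 = 24

24


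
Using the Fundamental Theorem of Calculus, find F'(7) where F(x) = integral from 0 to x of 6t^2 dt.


By the Fundamental Theorem of Calculus (Part 1):
If F(x) = integral from 0 to x of f(t) dt, then F'(x) = f(x)
Here f(t) = 6t^2
So F'(x) = 6x^2
Evaluate at x = 7:
F'(7) = 6 * 7^2
= 6 * 49
= 294

294


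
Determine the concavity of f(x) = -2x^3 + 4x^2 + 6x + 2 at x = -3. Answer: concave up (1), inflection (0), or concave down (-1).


Concavity is determined by the sign of f''(x).
f(x) = -2x^3 + 4x^2 + 6x + 2
f'(x) = -6x^2 + 8x + 6
f''(x) = -12x + 8
f''(-3) = -12 * (-3) + 8
= 36 + 8
= 44
Since f''(-3) > 0, the function is concave up (1)

1


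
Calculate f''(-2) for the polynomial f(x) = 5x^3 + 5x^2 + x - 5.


First derivative:
f'(x) = 15x^2 + 10x + 1
Second derivative:
f''(x) = 30x + 10
Substitute x = -2:
f''(-2) = 30 * (-2) + 10
= -60 + 10
= -50

-50


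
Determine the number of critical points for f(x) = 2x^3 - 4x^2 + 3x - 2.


Find where f'(x) = 0:
f(x) = 2x^3 - 4x^2 + 3x - 2
f'(x) = 6x^2 - 8x + 3
This is a quadratic in x. Use the discriminant to count real roots.
Discriminant = (-8)^2 - 4 * 6 * 3
= 64 - 72
= -8
Since discriminant < 0, f'(x) = 0 has no real solutions.
Number of critical points: 0

0


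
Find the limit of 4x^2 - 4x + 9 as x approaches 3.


Since polynomials are continuous, we use direct substitution.
lim(x->3) of 4x^2 - 4x + 9
= 4 * 3^2 - 4 * 3 + 9
= 36 - 12 + 9
= 33

33


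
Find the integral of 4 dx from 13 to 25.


The integral of a constant k over [a, b] equals k * (b - a).
integral from 13 to 25 of 4 dx
= 4 * (25 - 13)
= 4 * 12
= 48

48


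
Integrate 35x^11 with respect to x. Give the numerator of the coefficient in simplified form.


Apply the power rule for integration:
integral of ax^n dx = a/(n+1) * x^(n+1) + C
integral of 35x^11 dx
= 35/12 * x^12 + C
The coefficient in lowest terms is 35/12, and its numerator is 35

35


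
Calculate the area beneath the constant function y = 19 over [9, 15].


The area under a constant function y = 19 is a rectangle.
Width = 15 - 9 = 6
Height = 19
Area = width * height
= 6 * 19
= 114

114


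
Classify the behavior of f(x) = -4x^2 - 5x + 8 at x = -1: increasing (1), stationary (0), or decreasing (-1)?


Compute f'(x) to determine behavior:
f'(x) = -8x - 5
f'(-1) = -8 * (-1) - 5
= 8 - 5
= 3
Since f'(-1) > 0, the function is increasing (1)

1


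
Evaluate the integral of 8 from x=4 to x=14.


The integral of a constant k over [a, b] equals k * (b - a).
integral from 4 to 14 of 8 dx
= 8 * (14 - 4)
= 8 * 10
= 80

80


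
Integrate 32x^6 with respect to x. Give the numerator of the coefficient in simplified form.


Apply the power rule for integration:
integral of ax^n dx = a/(n+1) * x^(n+1) + C
integral of 32x^6 dx
= 32/7 * x^7 + C
The coefficient in lowest terms is 32/7, and its numerator is 32

32


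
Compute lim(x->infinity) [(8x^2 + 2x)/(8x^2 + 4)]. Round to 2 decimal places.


For limits at infinity with equal-degree polynomials,
we compare leading coefficients.
Numerator leading term: 8x^2
Denominator leading term: 8x^2
Divide both by x^2:
lim = (8 + 2/x) / (8 + 4/x^2)
As x -> infinity, the 1/x and 1/x^2 terms vanish:
= 8/8 = 1 = 1.00

1.00


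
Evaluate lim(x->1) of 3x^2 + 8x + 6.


Since polynomials are continuous, we use direct substitution.
lim(x->1) of 3x^2 + 8x + 6
= 3 * 1^2 + 8 * 1 + 6
= 3 + 8 + 6
= 17

17


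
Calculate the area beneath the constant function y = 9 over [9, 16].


The area under a constant function y = 9 is a rectangle.
Width = 16 - 9 = 7
Height = 9
Area = width * height
= 7 * 9
= 63

63


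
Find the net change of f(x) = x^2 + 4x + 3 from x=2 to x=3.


Net change = f(b) - f(a)
f(x) = x^2 + 4x + 3
Compute f(3):
f(3) = 1 * 3^2 + 4 * 3 + 3
= 9 + 12 + 3
= 24
Compute f(2):
f(2) = 1 * 2^2 + 4 * 2 + 3
= 4 + 8 + 3
= 15
Net change = 24 - 15 = 9

9


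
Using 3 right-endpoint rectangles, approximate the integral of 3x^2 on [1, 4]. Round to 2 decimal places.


Right Riemann sum uses right endpoints of each subinterval.
Interval: [1, 4], n = 3
dx = (4 - 1) / 3 = 1
Right endpoints: [2, 3, 4]
f values: [12, 27, 48]
Sum = dx * (sum of f values)
= 1 * 87
= 87 = 87.00

87.00


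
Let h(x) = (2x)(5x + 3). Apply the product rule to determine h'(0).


Let u(x) = 2x and v(x) = 5x + 3
u'(x) = 2
v'(x) = 5
Product rule: h'(x) = u'(x)*v(x) + u(x)*v'(x)
= 2 * (5x + 3) + (2x) * 5
At x = 0:
u(0) = 2 * 0 + 0 = 0
v(0) = 5 * 0 + 3 = 3
h'(0) = 2 * 3 + 0 * 5
= 6 + 0
= 6

6


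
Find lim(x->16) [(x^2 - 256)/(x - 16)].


Direct substitution gives 0/0, so we factor the numerator.
Factor: (x^2 - 256) = (x - 16)(x + 16)
Cancel the common factor (x - 16):
(x^2 - 256)/(x - 16) = (x + 16)
Now substitute x = 16:
= (16 + 16) = 32

32


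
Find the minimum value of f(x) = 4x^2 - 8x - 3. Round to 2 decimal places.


For a quadratic f(x) = ax^2 + bx + c with a > 0, the minimum is at the vertex.
Vertex x-coordinate: x = -b/(2a)
x = -(-8) / (2 * 4)
x = 8/8 = 1
Substitute back to find the minimum value:
f(1) = 4 * 1^2 - 8 * 1 - 3
= 4 - 8 - 3
= -7 = -7.00

-7.00


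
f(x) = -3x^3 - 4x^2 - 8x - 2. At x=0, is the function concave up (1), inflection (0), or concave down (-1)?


Concavity is determined by the sign of f''(x).
f(x) = -3x^3 - 4x^2 - 8x - 2
f'(x) = -9x^2 - 8x - 8
f''(x) = -18x - 8
f''(0) = -18 * 0 - 8
= 0 - 8
= -8
Since f''(0) < 0, the function is concave down (-1)

-1


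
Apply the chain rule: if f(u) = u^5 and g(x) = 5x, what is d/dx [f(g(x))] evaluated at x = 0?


Using the chain rule: (f(g(x)))' = f'(g(x)) * g'(x)
First, find g(0):
g(0) = 5 * 0 + 0 = 0
Next, f'(u) = 5u^4
And g'(x) = 5
So f'(g(0)) * g'(0)
= 5 * 0^4 * 5
= 5 * 0 * 5
= 0

0


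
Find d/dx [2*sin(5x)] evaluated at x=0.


Apply the chain rule to differentiate 2*sin(5x):
d/dx [2*sin(5x)]
= 2 * cos(5x) * d/dx(5x)
= 2 * 5 * cos(5x)
= 10 * cos(5x)
Evaluate at x = 0:
= 10 * cos(0)
= 10 * 1
= 10

10


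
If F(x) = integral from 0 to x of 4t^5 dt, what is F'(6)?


By the Fundamental Theorem of Calculus (Part 1):
If F(x) = integral from 0 to x of f(t) dt, then F'(x) = f(x)
Here f(t) = 4t^5
So F'(x) = 4x^5
Evaluate at x = 6:
F'(6) = 4 * 6^5
= 4 * 7776
= 31104

31104


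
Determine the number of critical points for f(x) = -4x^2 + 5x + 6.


Find where f'(x) = 0:
f'(x) = -8x + 5
Set f'(x) = 0:
-8x + 5 = 0
x = -5 / (-8) = 5/8
This is a linear equation in x, so there is exactly one solution.
Number of critical points: 1

1


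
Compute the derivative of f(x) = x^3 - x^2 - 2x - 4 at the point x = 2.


Differentiate f(x) = x^3 - x^2 - 2x - 4 term by term:
f'(x) = 3x^2 - 2x - 2
Substitute x = 2:
f'(2) = 3 * 2^2 - 2 * 2 - 2
= 12 - 4 - 2
= 6

6


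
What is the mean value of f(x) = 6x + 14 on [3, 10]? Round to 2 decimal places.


Average value = 1/(b-a) * integral from a to b of f(x) dx
First compute the integral of 6x + 14:
F(x) = 3x^2 + 14x
F(10) = 3 * 100 + 14 * 10 = 440
F(3) = 3 * 9 + 14 * 3 = 69
Integral = 440 - 69 = 371
Average = 371 / (10 - 3) = 371 / 7
= 53 = 53.00

53.00


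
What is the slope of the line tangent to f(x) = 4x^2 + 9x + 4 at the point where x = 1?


The slope of the tangent line equals f'(x) at the point.
f(x) = 4x^2 + 9x + 4
f'(x) = 8x + 9
At x = 1:
f'(1) = 8 * 1 + 9
= 8 + 9
= 17

17


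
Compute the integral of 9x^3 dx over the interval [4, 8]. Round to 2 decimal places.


Find the antiderivative of 9x^3:
F(x) = 9/4 * x^4
Apply the Fundamental Theorem of Calculus:
F(8) - F(4)
= 9/4 * 8^4 - 9/4 * 4^4
= 9/4 * (4096 - 256)
= 9/4 * 3840
= 8640 = 8640.00

8640.00


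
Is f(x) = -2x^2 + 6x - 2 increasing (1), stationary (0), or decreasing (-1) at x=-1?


Compute f'(x) to determine behavior:
f'(x) = -4x + 6
f'(-1) = -4 * (-1) + 6
= 4 + 6
= 10
Since f'(-1) > 0, the function is increasing (1)

1


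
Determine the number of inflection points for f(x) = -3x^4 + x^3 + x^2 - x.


Inflection points occur where f''(x) = 0 and concavity changes.
f(x) = -3x^4 + x^3 + x^2 - x
f'(x) = -12x^3 + 3x^2 + 2x - 1
f''(x) = -36x^2 + 6x + 2
This is a quadratic in x. Use the discriminant to count real roots.
Discriminant = (6)^2 - 4 * (-36) * 2
= 36 - (-288)
= 324
Since discriminant > 0, f''(x) = 0 has 2 distinct real solutions.
A quadratic with two distinct real roots changes sign at each root, so concavity changes at both.
Number of inflection points: 2

2


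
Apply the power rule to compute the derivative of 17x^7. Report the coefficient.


We apply the power rule: d/dx [ax^n] = a*n * x^(n-1)
d/dx [17x^7]
= 17 * 7 * x^(7-1)
= 119x^6
The coefficient is 119

119


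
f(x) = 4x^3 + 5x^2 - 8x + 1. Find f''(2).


First derivative:
f'(x) = 12x^2 + 10x - 8
Second derivative:
f''(x) = 24x + 10
Substitute x = 2:
f''(2) = 24 * 2 + 10
= 48 + 10
= 58

58


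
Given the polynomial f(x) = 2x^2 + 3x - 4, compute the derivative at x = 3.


Differentiate term by term using power and sum rules:
f(x) = 2x^2 + 3x - 4
f'(x) = 4x + 3
Substitute x = 3:
f'(3) = 4 * 3 + 3
= 12 + 3
= 15

15


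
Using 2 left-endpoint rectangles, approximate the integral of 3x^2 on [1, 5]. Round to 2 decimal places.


Left Riemann sum uses left endpoints of each subinterval.
Interval: [1, 5], n = 2
dx = (5 - 1) / 2 = 2
Left endpoints: [1, 3]
f values: [3, 27]
Sum = dx * (sum of f values)
= 2 * 30
= 60 = 60.00

60.00


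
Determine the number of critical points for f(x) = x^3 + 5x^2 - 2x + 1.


Find where f'(x) = 0:
f(x) = x^3 + 5x^2 - 2x + 1
f'(x) = 3x^2 + 10x - 2
This is a quadratic in x. Use the discriminant to count real roots.
Discriminant = (10)^2 - 4 * 3 * (-2)
= 100 - (-24)
= 124
Since discriminant > 0, f'(x) = 0 has 2 real solutions.
Number of critical points: 2

2


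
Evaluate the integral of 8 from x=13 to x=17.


The integral of a constant k over [a, b] equals k * (b - a).
integral from 13 to 17 of 8 dx
= 8 * (17 - 13)
= 8 * 4
= 32

32


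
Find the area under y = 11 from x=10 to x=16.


The area under a constant function y = 11 is a rectangle.
Width = 16 - 10 = 6
Height = 11
Area = width * height
= 6 * 11
= 66

66


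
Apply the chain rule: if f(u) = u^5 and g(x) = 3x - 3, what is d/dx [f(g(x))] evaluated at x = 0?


Using the chain rule: (f(g(x)))' = f'(g(x)) * g'(x)
First, find g(0):
g(0) = 3 * 0 - 3 = -3
Next, f'(u) = 5u^4
And g'(x) = 3
So f'(g(0)) * g'(0)
= 5 * (-3)^4 * 3
= 5 * 81 * 3
= 1215

1215


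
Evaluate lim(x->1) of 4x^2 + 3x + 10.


Since polynomials are continuous, we use direct substitution.
lim(x->1) of 4x^2 + 3x + 10
= 4 * 1^2 + 3 * 1 + 10
= 4 + 3 + 10
= 17

17


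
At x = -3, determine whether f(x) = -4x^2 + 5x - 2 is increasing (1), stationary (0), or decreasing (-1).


Compute f'(x) to determine behavior:
f'(x) = -8x + 5
f'(-3) = -8 * (-3) + 5
= 24 + 5
= 29
Since f'(-3) > 0, the function is increasing (1)

1


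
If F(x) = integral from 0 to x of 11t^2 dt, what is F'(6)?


By the Fundamental Theorem of Calculus (Part 1):
If F(x) = integral from 0 to x of f(t) dt, then F'(x) = f(x)
Here f(t) = 11t^2
So F'(x) = 11x^2
Evaluate at x = 6:
F'(6) = 11 * 6^2
= 11 * 36
= 396

396


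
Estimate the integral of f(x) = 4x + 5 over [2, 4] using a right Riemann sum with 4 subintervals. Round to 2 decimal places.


Right Riemann sum uses right endpoints of each subinterval.
Interval: [2, 4], n = 4
dx = (4 - 2) / 4 = 1/2
Right endpoints: [5/2, 3, 7/2, 4]
f values: [15, 17, 19, 21]
Sum = dx * (sum of f values)
= 1/2 * 72
= 36 = 36.00

36.00


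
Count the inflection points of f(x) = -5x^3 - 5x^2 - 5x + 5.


Inflection points occur where f''(x) = 0 and concavity changes.
f(x) = -5x^3 - 5x^2 - 5x + 5
f'(x) = -15x^2 - 10x - 5
f''(x) = -30x - 10
Set f''(x) = 0:
-30x - 10 = 0
x = 10 / (-30) = -1/3
Since f''(x) is linear (degree 1), it changes sign at this point.
Therefore there is exactly 1 inflection point.

1


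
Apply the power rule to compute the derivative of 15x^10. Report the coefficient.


We apply the power rule: d/dx [ax^n] = a*n * x^(n-1)
d/dx [15x^10]
= 15 * 10 * x^(10-1)
= 150x^9
The coefficient is 150

150


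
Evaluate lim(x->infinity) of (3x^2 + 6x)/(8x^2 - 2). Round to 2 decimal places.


For limits at infinity with equal-degree polynomials,
we compare leading coefficients.
Numerator leading term: 3x^2
Denominator leading term: 8x^2
Divide both by x^2:
lim = (3 + 6/x) / (8 - 2/x^2)
As x -> infinity, the 1/x and 1/x^2 terms vanish:
= 3/8 ≈ 0.38

0.38


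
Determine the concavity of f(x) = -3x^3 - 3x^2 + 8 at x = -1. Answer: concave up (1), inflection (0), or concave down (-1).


Concavity is determined by the sign of f''(x).
f(x) = -3x^3 - 3x^2 + 8
f'(x) = -9x^2 - 6x
f''(x) = -18x - 6
f''(-1) = -18 * (-1) - 6
= 18 - 6
= 12
Since f''(-1) > 0, the function is concave up (1)

1


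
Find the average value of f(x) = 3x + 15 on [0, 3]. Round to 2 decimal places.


Average value = 1/(b-a) * integral from a to b of f(x) dx
First compute the integral of 3x + 15:
F(x) = (3/2)x^2 + 15x
F(3) = 3/2 * 9 + 15 * 3 = 117/2
F(0) = 3/2 * 0 + 15 * 0 = 0
Integral = 117/2 - 0 = 117/2
Average = (117/2) / (3 - 0) = (117/2) / 3
= 39/2 = 19.50

19.50


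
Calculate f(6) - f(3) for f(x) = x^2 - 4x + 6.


Net change = f(b) - f(a)
f(x) = x^2 - 4x + 6
Compute f(6):
f(6) = 1 * 6^2 - 4 * 6 + 6
= 36 - 24 + 6
= 18
Compute f(3):
f(3) = 1 * 3^2 - 4 * 3 + 6
= 9 - 12 + 6
= 3
Net change = 18 - 3 = 15

15


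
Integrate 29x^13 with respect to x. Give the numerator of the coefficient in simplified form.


Apply the power rule for integration:
integral of ax^n dx = a/(n+1) * x^(n+1) + C
integral of 29x^13 dx
= 29/14 * x^14 + C
The coefficient in lowest terms is 29/14, and its numerator is 29

29


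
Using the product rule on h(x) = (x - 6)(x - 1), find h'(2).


Let u(x) = x - 6 and v(x) = x - 1
u'(x) = 1
v'(x) = 1
Product rule: h'(x) = u'(x)*v(x) + u(x)*v'(x)
= 1 * (x - 1) + (x - 6) * 1
At x = 2:
u(2) = 1 * 2 - 6 = -4
v(2) = 1 * 2 - 1 = 1
h'(2) = 1 * 1 + (-4) * 1
= 1 - 4
= -3

-3


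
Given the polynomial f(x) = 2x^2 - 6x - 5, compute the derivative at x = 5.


Differentiate term by term using power and sum rules:
f(x) = 2x^2 - 6x - 5
f'(x) = 4x - 6
Substitute x = 5:
f'(5) = 4 * 5 - 6
= 20 - 6
= 14

14


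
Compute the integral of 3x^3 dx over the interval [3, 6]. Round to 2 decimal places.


Find the antiderivative of 3x^3:
F(x) = 3/4 * x^4
Apply the Fundamental Theorem of Calculus:
F(6) - F(3)
= 3/4 * 6^4 - 3/4 * 3^4
= 3/4 * (1296 - 81)
= 3/4 * 1215
= 3645/4 = 911.25

911.25


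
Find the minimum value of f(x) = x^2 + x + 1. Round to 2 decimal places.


For a quadratic f(x) = ax^2 + bx + c with a > 0, the minimum is at the vertex.
Vertex x-coordinate: x = -b/(2a)
x = -(1) / (2 * 1)
x = -1/2
Substitute back to find the minimum value:
f(-1/2) = 1 * (-1/2)^2 + 1 * (-1/2) + 1
= 1/4 - 1/2 + 1
= 3/4 = 0.75

0.75


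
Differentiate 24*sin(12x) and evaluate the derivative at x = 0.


Apply the chain rule to differentiate 24*sin(12x):
d/dx [24*sin(12x)]
= 24 * cos(12x) * d/dx(12x)
= 24 * 12 * cos(12x)
= 288 * cos(12x)
Evaluate at x = 0:
= 288 * cos(0)
= 288 * 1
= 288

288


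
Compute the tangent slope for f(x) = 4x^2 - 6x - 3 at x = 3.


The slope of the tangent line equals f'(x) at the point.
f(x) = 4x^2 - 6x - 3
f'(x) = 8x - 6
At x = 3:
f'(3) = 8 * 3 - 6
= 24 - 6
= 18

18


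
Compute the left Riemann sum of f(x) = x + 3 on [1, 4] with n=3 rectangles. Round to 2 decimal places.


Left Riemann sum uses left endpoints of each subinterval.
Interval: [1, 4], n = 3
dx = (4 - 1) / 3 = 1
Left endpoints: [1, 2, 3]
f values: [4, 5, 6]
Sum = dx * (sum of f values)
= 1 * 15
= 15 = 15.00

15.00


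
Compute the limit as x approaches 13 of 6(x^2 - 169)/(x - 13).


Direct substitution gives 0/0, so we factor the numerator.
Factor: 6(x^2 - 169) = 6 * (x - 13)(x + 13)
Cancel the common factor (x - 13):
6(x^2 - 169)/(x - 13) = 6 * (x + 13)
Now substitute x = 13:
= 6 * (13 + 13) = 156

156


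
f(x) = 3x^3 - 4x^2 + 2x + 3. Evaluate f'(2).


Differentiate f(x) = 3x^3 - 4x^2 + 2x + 3 term by term:
f'(x) = 9x^2 - 8x + 2
Substitute x = 2:
f'(2) = 9 * 2^2 - 8 * 2 + 2
= 36 - 16 + 2
= 22

22


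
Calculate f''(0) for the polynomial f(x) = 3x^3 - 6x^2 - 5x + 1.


First derivative:
f'(x) = 9x^2 - 12x - 5
Second derivative:
f''(x) = 18x - 12
Substitute x = 0:
f''(0) = 18 * 0 - 12
= 0 - 12
= -12

-12


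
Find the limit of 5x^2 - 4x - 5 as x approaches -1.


Since polynomials are continuous, we use direct substitution.
lim(x->-1) of 5x^2 - 4x - 5
= 5 * (-1)^2 - 4 * (-1) - 5
= 5 + 4 - 5
= 4

4


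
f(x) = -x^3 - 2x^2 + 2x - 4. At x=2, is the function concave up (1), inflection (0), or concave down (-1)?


Concavity is determined by the sign of f''(x).
f(x) = -x^3 - 2x^2 + 2x - 4
f'(x) = -3x^2 - 4x + 2
f''(x) = -6x - 4
f''(2) = -6 * 2 - 4
= -12 - 4
= -16
Since f''(2) < 0, the function is concave down (-1)

-1
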